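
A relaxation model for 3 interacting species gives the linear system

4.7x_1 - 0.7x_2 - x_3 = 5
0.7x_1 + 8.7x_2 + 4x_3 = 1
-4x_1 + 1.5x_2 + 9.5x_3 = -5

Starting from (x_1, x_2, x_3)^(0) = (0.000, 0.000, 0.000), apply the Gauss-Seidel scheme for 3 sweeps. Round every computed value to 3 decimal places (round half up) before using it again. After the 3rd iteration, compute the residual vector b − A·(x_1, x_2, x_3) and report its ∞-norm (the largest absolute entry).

Iteration 1:
  x_1 = (5 - (-0.7)·0.000 - (-1)·0.000) / (4.7) = 1.064
  x_2 = (1 - (0.7)·1.064 - (4)·0.000) / (8.7) = 0.029
  x_3 = (-5 - (-4)·1.064 - (1.5)·0.029) / (9.5) = -0.083
Iteration 2:
  x_1 = (5 - (-0.7)·0.029 - (-1)·-0.083) / (4.7) = 1.050
  x_2 = (1 - (0.7)·1.050 - (4)·-0.083) / (8.7) = 0.069
  x_3 = (-5 - (-4)·1.050 - (1.5)·0.069) / (9.5) = -0.095
Iteration 3:
  x_1 = (5 - (-0.7)·0.069 - (-1)·-0.095) / (4.7) = 1.054
  x_2 = (1 - (0.7)·1.054 - (4)·-0.095) / (8.7) = 0.074
  x_3 = (-5 - (-4)·1.054 - (1.5)·0.074) / (9.5) = -0.094
Residual b − A·x = (0.004, -0.006, -0.002); ∞-norm = 0.006

0.006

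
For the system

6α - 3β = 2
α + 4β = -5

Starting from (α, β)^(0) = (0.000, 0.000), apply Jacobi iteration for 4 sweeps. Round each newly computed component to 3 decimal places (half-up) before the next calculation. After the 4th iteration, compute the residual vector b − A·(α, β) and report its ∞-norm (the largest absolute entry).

0.077

Iteration 1:
  α = (2 - (-3)·0.000) / (6) = 0.333
  β = (-5 - (1)·0.000) / (4) = -1.250
Iteration 2:
  α = (2 - (-3)·-1.250) / (6) = -0.292
  β = (-5 - (1)·0.333) / (4) = -1.333
Iteration 3:
  α = (2 - (-3)·-1.333) / (6) = -0.333
  β = (-5 - (1)·-0.292) / (4) = -1.177
Iteration 4:
  α = (2 - (-3)·-1.177) / (6) = -0.255
  β = (-5 - (1)·-0.333) / (4) = -1.167
Residual b − A·x = (0.029, -0.077); ∞-norm = 0.077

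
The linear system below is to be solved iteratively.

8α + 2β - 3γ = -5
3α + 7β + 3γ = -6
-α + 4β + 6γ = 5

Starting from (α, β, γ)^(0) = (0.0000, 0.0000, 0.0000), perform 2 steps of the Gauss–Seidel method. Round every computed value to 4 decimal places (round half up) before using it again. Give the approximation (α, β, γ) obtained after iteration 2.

Iteration 1:
  α = (-5 - (2)·0.0000 - (-3)·0.0000) / (8) = -0.6250
  β = (-6 - (3)·-0.6250 - (3)·0.0000) / (7) = -0.5893
  γ = (5 - (-1)·-0.6250 - (4)·-0.5893) / (6) = 1.1220
Iteration 2:
  α = (-5 - (2)·-0.5893 - (-3)·1.1220) / (8) = -0.0569
  β = (-6 - (3)·-0.0569 - (3)·1.1220) / (7) = -1.3136
  γ = (5 - (-1)·-0.0569 - (4)·-1.3136) / (6) = 1.6996

(-0.0569, -1.3136, 1.6996)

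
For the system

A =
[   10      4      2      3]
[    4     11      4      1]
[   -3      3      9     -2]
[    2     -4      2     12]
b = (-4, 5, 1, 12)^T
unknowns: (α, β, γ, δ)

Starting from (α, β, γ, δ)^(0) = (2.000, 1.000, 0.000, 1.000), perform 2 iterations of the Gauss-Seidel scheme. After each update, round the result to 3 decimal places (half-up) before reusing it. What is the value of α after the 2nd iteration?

Iteration 1:
  α = (-4 - (4)·1.000 - (2)·0.000 - (3)·1.000) / (10) = -1.100
  β = (5 - (4)·-1.100 - (4)·0.000 - (1)·1.000) / (11) = 0.764
  γ = (1 - (-3)·-1.100 - (3)·0.764 - (-2)·1.000) / (9) = -0.288
  δ = (12 - (2)·-1.100 - (-4)·0.764 - (2)·-0.288) / (12) = 1.486
Iteration 2:
  α = (-4 - (4)·0.764 - (2)·-0.288 - (3)·1.486) / (10) = -1.094
  β = (5 - (4)·-1.094 - (4)·-0.288 - (1)·1.486) / (11) = 0.822
  γ = (1 - (-3)·-1.094 - (3)·0.822 - (-2)·1.486) / (9) = -0.197
  δ = (12 - (2)·-1.094 - (-4)·0.822 - (2)·-0.197) / (12) = 1.489

-1.094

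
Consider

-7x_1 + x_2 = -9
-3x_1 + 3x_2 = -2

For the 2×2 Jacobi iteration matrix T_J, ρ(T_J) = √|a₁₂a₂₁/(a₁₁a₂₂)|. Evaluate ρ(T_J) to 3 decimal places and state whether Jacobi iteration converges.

a₁₂a₂₁/(a₁₁a₂₂) = (1)·(-3) / ((-7)·(3)) = 0.142857
ρ = √|0.142857| = √0.142857 = 0.378
ρ < 1, so Jacobi converges

0.378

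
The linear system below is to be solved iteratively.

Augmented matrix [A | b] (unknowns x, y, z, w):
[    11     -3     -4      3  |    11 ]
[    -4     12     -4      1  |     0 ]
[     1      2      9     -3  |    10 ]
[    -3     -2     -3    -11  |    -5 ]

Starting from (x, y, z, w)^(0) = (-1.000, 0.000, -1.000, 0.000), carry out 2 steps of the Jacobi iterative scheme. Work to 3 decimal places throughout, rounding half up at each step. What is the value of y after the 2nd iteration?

Iteration 1:
  x = (11 - (-3)·0.000 - (-4)·-1.000 - (3)·0.000) / (11) = 0.636
  y = (0 - (-4)·-1.000 - (-4)·-1.000 - (1)·0.000) / (12) = -0.667
  z = (10 - (1)·-1.000 - (2)·0.000 - (-3)·0.000) / (9) = 1.222
  w = (-5 - (-3)·-1.000 - (-2)·0.000 - (-3)·-1.000) / (-11) = 1.000
Iteration 2:
  x = (11 - (-3)·-0.667 - (-4)·1.222 - (3)·1.000) / (11) = 0.990
  y = (0 - (-4)·0.636 - (-4)·1.222 - (1)·1.000) / (12) = 0.536
  z = (10 - (1)·0.636 - (2)·-0.667 - (-3)·1.000) / (9) = 1.522
  w = (-5 - (-3)·0.636 - (-2)·-0.667 - (-3)·1.222) / (-11) = 0.069

0.536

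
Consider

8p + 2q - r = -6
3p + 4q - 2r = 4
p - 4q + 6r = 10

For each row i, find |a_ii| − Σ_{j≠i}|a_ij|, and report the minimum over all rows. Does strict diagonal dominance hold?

-1

row 1: |8| − (2+1) = 5
row 2: |4| − (3+2) = -1
row 3: |6| − (1+4) = 1
minimum over rows = -1 → not strictly diagonally dominant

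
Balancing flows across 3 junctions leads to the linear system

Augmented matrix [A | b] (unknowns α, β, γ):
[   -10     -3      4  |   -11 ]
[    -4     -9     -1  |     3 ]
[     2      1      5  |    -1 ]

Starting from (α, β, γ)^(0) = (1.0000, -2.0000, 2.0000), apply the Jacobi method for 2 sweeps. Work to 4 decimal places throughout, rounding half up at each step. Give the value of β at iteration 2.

-1.4222

Iteration 1:
  α = (-11 - (-3)·-2.0000 - (4)·2.0000) / (-10) = 2.5000
  β = (3 - (-4)·1.0000 - (-1)·2.0000) / (-9) = -1.0000
  γ = (-1 - (2)·1.0000 - (1)·-2.0000) / (5) = -0.2000
Iteration 2:
  α = (-11 - (-3)·-1.0000 - (4)·-0.2000) / (-10) = 1.3200
  β = (3 - (-4)·2.5000 - (-1)·-0.2000) / (-9) = -1.4222
  γ = (-1 - (2)·2.5000 - (1)·-1.0000) / (5) = -1.0000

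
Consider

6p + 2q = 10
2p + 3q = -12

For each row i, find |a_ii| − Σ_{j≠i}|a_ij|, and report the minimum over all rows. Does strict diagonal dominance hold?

row 1: |6| − (2) = 4
row 2: |3| − (2) = 1
minimum over rows = 1 → strictly diagonally dominant (convergence guaranteed)

1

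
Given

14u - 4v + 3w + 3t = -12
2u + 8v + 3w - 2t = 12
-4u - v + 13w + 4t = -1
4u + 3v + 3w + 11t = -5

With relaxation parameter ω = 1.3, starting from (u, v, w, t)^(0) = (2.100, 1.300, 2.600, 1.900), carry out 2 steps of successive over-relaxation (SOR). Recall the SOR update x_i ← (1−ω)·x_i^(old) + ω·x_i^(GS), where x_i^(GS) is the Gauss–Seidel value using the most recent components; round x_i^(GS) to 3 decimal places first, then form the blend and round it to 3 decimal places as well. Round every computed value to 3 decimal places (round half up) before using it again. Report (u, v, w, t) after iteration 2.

(0.890, 2.443, 1.125, -2.364)

Iteration 1:
  u: GS value = (-12 - (-4)·1.300 - (3)·2.600 - (3)·1.900) / (14) = -1.450;  u ← (1−ω)·2.100 + ω·-1.450 = -2.515
  v: GS value = (12 - (2)·-2.515 - (3)·2.600 - (-2)·1.900) / (8) = 1.629;  v ← (1−ω)·1.300 + ω·1.629 = 1.728
  w: GS value = (-1 - (-4)·-2.515 - (-1)·1.728 - (4)·1.900) / (13) = -1.302;  w ← (1−ω)·2.600 + ω·-1.302 = -2.473
  t: GS value = (-5 - (4)·-2.515 - (3)·1.728 - (3)·-2.473) / (11) = 0.663;  t ← (1−ω)·1.900 + ω·0.663 = 0.292
Iteration 2:
  u: GS value = (-12 - (-4)·1.728 - (3)·-2.473 - (3)·0.292) / (14) = 0.104;  u ← (1−ω)·-2.515 + ω·0.104 = 0.890
  v: GS value = (12 - (2)·0.890 - (3)·-2.473 - (-2)·0.292) / (8) = 2.278;  v ← (1−ω)·1.728 + ω·2.278 = 2.443
  w: GS value = (-1 - (-4)·0.890 - (-1)·2.443 - (4)·0.292) / (13) = 0.295;  w ← (1−ω)·-2.473 + ω·0.295 = 1.125
  t: GS value = (-5 - (4)·0.890 - (3)·2.443 - (3)·1.125) / (11) = -1.751;  t ← (1−ω)·0.292 + ω·-1.751 = -2.364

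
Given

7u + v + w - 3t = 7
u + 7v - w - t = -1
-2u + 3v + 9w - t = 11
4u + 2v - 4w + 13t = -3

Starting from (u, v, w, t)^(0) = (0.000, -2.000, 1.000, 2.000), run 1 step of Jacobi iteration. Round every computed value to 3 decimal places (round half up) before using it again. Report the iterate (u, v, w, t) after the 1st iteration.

Iteration 1:
  u = (7 - (1)·-2.000 - (1)·1.000 - (-3)·2.000) / (7) = 2.000
  v = (-1 - (1)·0.000 - (-1)·1.000 - (-1)·2.000) / (7) = 0.286
  w = (11 - (-2)·0.000 - (3)·-2.000 - (-1)·2.000) / (9) = 2.111
  t = (-3 - (4)·0.000 - (2)·-2.000 - (-4)·1.000) / (13) = 0.385

(2.000, 0.286, 2.111, 0.385)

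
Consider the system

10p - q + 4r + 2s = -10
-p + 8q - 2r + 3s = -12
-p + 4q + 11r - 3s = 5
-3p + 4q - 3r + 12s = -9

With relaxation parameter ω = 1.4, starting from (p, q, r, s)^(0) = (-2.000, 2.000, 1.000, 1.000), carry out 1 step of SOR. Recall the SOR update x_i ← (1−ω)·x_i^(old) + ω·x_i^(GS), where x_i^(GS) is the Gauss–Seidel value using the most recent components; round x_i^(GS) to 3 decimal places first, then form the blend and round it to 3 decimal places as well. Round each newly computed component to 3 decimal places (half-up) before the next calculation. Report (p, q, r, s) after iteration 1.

Iteration 1:
  p: GS value = (-10 - (-1)·2.000 - (4)·1.000 - (2)·1.000) / (10) = -1.400;  p ← (1−ω)·-2.000 + ω·-1.400 = -1.160
  q: GS value = (-12 - (-1)·-1.160 - (-2)·1.000 - (3)·1.000) / (8) = -1.770;  q ← (1−ω)·2.000 + ω·-1.770 = -3.278
  r: GS value = (5 - (-1)·-1.160 - (4)·-3.278 - (-3)·1.000) / (11) = 1.814;  r ← (1−ω)·1.000 + ω·1.814 = 2.140
  s: GS value = (-9 - (-3)·-1.160 - (4)·-3.278 - (-3)·2.140) / (12) = 0.588;  s ← (1−ω)·1.000 + ω·0.588 = 0.423

(-1.160, -3.278, 2.140, 0.423)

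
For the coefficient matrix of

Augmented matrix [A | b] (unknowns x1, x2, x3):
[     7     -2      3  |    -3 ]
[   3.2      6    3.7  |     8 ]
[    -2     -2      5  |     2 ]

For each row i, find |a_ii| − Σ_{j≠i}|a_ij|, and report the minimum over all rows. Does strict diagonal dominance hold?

-0.9

row 1: |7| − (2+3) = 2
row 2: |6| − (3.2+3.7) = -0.9
row 3: |5| − (2+2) = 1
minimum over rows = -0.9 → not strictly diagonally dominant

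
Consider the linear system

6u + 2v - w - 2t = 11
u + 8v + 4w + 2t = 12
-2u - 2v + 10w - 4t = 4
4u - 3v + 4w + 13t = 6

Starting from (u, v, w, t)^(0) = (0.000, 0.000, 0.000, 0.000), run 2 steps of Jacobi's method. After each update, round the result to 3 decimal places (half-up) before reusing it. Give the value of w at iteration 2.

1.251

Iteration 1:
  u = (11 - (2)·0.000 - (-1)·0.000 - (-2)·0.000) / (6) = 1.833
  v = (12 - (1)·0.000 - (4)·0.000 - (2)·0.000) / (8) = 1.500
  w = (4 - (-2)·0.000 - (-2)·0.000 - (-4)·0.000) / (10) = 0.400
  t = (6 - (4)·0.000 - (-3)·0.000 - (4)·0.000) / (13) = 0.462
Iteration 2:
  u = (11 - (2)·1.500 - (-1)·0.400 - (-2)·0.462) / (6) = 1.554
  v = (12 - (1)·1.833 - (4)·0.400 - (2)·0.462) / (8) = 0.955
  w = (4 - (-2)·1.833 - (-2)·1.500 - (-4)·0.462) / (10) = 1.251
  t = (6 - (4)·1.833 - (-3)·1.500 - (4)·0.400) / (13) = 0.121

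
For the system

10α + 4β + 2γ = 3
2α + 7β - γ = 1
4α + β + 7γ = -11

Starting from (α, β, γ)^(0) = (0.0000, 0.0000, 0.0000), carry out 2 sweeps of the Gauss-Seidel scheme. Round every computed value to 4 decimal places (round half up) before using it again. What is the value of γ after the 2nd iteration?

Iteration 1:
  α = (3 - (4)·0.0000 - (2)·0.0000) / (10) = 0.3000
  β = (1 - (2)·0.3000 - (-1)·0.0000) / (7) = 0.0571
  γ = (-11 - (4)·0.3000 - (1)·0.0571) / (7) = -1.7510
Iteration 2:
  α = (3 - (4)·0.0571 - (2)·-1.7510) / (10) = 0.6274
  β = (1 - (2)·0.6274 - (-1)·-1.7510) / (7) = -0.2865
  γ = (-11 - (4)·0.6274 - (1)·-0.2865) / (7) = -1.8890

-1.8890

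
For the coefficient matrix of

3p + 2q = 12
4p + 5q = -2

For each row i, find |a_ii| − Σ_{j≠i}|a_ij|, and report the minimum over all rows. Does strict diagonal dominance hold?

row 1: |3| − (2) = 1
row 2: |5| − (4) = 1
minimum over rows = 1 → strictly diagonally dominant (convergence guaranteed)

1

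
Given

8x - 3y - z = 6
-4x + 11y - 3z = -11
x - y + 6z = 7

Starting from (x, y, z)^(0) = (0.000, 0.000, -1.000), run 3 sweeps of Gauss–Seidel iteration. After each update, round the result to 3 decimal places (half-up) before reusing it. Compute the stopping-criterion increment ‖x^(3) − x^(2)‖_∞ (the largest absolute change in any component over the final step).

0.185

Iteration 1:
  x = (6 - (-3)·0.000 - (-1)·-1.000) / (8) = 0.625
  y = (-11 - (-4)·0.625 - (-3)·-1.000) / (11) = -1.045
  z = (7 - (1)·0.625 - (-1)·-1.045) / (6) = 0.888
Iteration 2:
  x = (6 - (-3)·-1.045 - (-1)·0.888) / (8) = 0.469
  y = (-11 - (-4)·0.469 - (-3)·0.888) / (11) = -0.587
  z = (7 - (1)·0.469 - (-1)·-0.587) / (6) = 0.991
Iteration 3:
  x = (6 - (-3)·-0.587 - (-1)·0.991) / (8) = 0.654
  y = (-11 - (-4)·0.654 - (-3)·0.991) / (11) = -0.492
  z = (7 - (1)·0.654 - (-1)·-0.492) / (6) = 0.976
Change: (0.185, 0.095, -0.015) → max |·| = 0.185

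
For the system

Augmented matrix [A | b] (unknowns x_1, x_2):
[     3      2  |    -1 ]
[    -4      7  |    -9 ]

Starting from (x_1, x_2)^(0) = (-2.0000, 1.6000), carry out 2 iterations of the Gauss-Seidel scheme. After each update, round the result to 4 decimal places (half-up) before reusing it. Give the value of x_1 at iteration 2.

Iteration 1:
  x_1 = (-1 - (2)·1.6000) / (3) = -1.4000
  x_2 = (-9 - (-4)·-1.4000) / (7) = -2.0857
Iteration 2:
  x_1 = (-1 - (2)·-2.0857) / (3) = 1.0571
  x_2 = (-9 - (-4)·1.0571) / (7) = -0.6817

1.0571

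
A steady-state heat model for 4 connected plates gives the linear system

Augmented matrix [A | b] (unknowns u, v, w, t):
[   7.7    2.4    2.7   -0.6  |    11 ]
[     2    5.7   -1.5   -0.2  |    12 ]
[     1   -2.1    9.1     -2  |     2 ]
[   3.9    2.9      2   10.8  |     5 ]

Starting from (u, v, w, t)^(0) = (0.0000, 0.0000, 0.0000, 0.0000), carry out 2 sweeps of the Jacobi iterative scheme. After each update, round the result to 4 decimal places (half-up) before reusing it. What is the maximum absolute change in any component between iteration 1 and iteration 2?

Iteration 1:
  u = (11 - (2.4)·0.0000 - (2.7)·0.0000 - (-0.6)·0.0000) / (7.7) = 1.4286
  v = (12 - (2)·0.0000 - (-1.5)·0.0000 - (-0.2)·0.0000) / (5.7) = 2.1053
  w = (2 - (1)·0.0000 - (-2.1)·0.0000 - (-2)·0.0000) / (9.1) = 0.2198
  t = (5 - (3.9)·0.0000 - (2.9)·0.0000 - (2)·0.0000) / (10.8) = 0.4630
Iteration 2:
  u = (11 - (2.4)·2.1053 - (2.7)·0.2198 - (-0.6)·0.4630) / (7.7) = 0.7314
  v = (12 - (2)·1.4286 - (-1.5)·0.2198 - (-0.2)·0.4630) / (5.7) = 1.6781
  w = (2 - (1)·1.4286 - (-2.1)·2.1053 - (-2)·0.4630) / (9.1) = 0.6504
  t = (5 - (3.9)·1.4286 - (2.9)·2.1053 - (2)·0.2198) / (10.8) = -0.6589
Change: (-0.6972, -0.4272, 0.4306, -1.1219) → max |·| = 1.1219

1.1219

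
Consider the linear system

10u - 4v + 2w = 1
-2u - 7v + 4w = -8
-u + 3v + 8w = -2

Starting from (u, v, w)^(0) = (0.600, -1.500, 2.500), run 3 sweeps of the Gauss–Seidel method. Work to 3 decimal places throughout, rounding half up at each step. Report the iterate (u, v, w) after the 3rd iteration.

Iteration 1:
  u = (1 - (-4)·-1.500 - (2)·2.500) / (10) = -1.000
  v = (-8 - (-2)·-1.000 - (4)·2.500) / (-7) = 2.857
  w = (-2 - (-1)·-1.000 - (3)·2.857) / (8) = -1.446
Iteration 2:
  u = (1 - (-4)·2.857 - (2)·-1.446) / (10) = 1.532
  v = (-8 - (-2)·1.532 - (4)·-1.446) / (-7) = -0.121
  w = (-2 - (-1)·1.532 - (3)·-0.121) / (8) = -0.013
Iteration 3:
  u = (1 - (-4)·-0.121 - (2)·-0.013) / (10) = 0.054
  v = (-8 - (-2)·0.054 - (4)·-0.013) / (-7) = 1.120
  w = (-2 - (-1)·0.054 - (3)·1.120) / (8) = -0.663

(0.054, 1.120, -0.663)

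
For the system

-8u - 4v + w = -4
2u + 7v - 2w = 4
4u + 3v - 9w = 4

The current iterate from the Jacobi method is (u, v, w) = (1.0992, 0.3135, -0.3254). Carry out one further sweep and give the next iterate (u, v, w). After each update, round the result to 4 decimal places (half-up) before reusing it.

One sweep:
  u = (-4 - (-4)·0.3135 - (1)·-0.3254) / (-8) = 0.3026
  v = (4 - (2)·1.0992 - (-2)·-0.3254) / (7) = 0.1644
  w = (4 - (4)·1.0992 - (3)·0.3135) / (-9) = 0.1486

(0.3026, 0.1644, 0.1486)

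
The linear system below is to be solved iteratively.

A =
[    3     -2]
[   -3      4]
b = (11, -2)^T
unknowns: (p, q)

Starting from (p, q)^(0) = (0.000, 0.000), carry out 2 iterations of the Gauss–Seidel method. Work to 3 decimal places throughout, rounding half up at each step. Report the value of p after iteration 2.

5.167

Iteration 1:
  p = (11 - (-2)·0.000) / (3) = 3.667
  q = (-2 - (-3)·3.667) / (4) = 2.250
Iteration 2:
  p = (11 - (-2)·2.250) / (3) = 5.167
  q = (-2 - (-3)·5.167) / (4) = 3.375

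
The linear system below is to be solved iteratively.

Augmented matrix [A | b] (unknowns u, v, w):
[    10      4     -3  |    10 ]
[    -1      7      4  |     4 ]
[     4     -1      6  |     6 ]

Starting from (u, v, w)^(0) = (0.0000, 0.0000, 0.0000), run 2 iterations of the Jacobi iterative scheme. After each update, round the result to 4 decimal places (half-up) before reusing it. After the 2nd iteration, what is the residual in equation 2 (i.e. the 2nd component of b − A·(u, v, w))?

2.3567

Iteration 1:
  u = (10 - (4)·0.0000 - (-3)·0.0000) / (10) = 1.0000
  v = (4 - (-1)·0.0000 - (4)·0.0000) / (7) = 0.5714
  w = (6 - (4)·0.0000 - (-1)·0.0000) / (6) = 1.0000
Iteration 2:
  u = (10 - (4)·0.5714 - (-3)·1.0000) / (10) = 1.0714
  v = (4 - (-1)·1.0000 - (4)·1.0000) / (7) = 0.1429
  w = (6 - (4)·1.0000 - (-1)·0.5714) / (6) = 0.4286
Residual b − A·x = (0.0002, 2.3567, -0.7143)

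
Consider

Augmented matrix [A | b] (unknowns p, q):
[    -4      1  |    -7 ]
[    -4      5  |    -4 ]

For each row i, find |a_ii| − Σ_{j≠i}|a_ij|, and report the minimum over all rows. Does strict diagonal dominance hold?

1

row 1: |-4| − (1) = 3
row 2: |5| − (4) = 1
minimum over rows = 1 → strictly diagonally dominant (convergence guaranteed)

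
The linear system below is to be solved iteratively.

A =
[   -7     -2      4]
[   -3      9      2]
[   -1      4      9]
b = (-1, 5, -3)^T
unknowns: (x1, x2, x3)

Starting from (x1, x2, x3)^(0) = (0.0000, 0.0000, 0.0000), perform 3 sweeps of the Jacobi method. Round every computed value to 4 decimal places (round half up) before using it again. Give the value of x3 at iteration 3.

-0.6573

Iteration 1:
  x1 = (-1 - (-2)·0.0000 - (4)·0.0000) / (-7) = 0.1429
  x2 = (5 - (-3)·0.0000 - (2)·0.0000) / (9) = 0.5556
  x3 = (-3 - (-1)·0.0000 - (4)·0.0000) / (9) = -0.3333
Iteration 2:
  x1 = (-1 - (-2)·0.5556 - (4)·-0.3333) / (-7) = -0.2063
  x2 = (5 - (-3)·0.1429 - (2)·-0.3333) / (9) = 0.6773
  x3 = (-3 - (-1)·0.1429 - (4)·0.5556) / (9) = -0.5644
Iteration 3:
  x1 = (-1 - (-2)·0.6773 - (4)·-0.5644) / (-7) = -0.3732
  x2 = (5 - (-3)·-0.2063 - (2)·-0.5644) / (9) = 0.6122
  x3 = (-3 - (-1)·-0.2063 - (4)·0.6773) / (9) = -0.6573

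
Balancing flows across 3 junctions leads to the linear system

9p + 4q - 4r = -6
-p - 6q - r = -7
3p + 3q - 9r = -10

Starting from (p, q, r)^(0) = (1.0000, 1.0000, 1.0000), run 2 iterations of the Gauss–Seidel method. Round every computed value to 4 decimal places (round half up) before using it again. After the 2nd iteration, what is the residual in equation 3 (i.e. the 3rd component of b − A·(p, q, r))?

Iteration 1:
  p = (-6 - (4)·1.0000 - (-4)·1.0000) / (9) = -0.6667
  q = (-7 - (-1)·-0.6667 - (-1)·1.0000) / (-6) = 1.1111
  r = (-10 - (3)·-0.6667 - (3)·1.1111) / (-9) = 1.2592
Iteration 2:
  p = (-6 - (4)·1.1111 - (-4)·1.2592) / (9) = -0.6008
  q = (-7 - (-1)·-0.6008 - (-1)·1.2592) / (-6) = 1.0569
  r = (-10 - (3)·-0.6008 - (3)·1.0569) / (-9) = 1.2631
Residual b − A·x = (0.2320, 0.0037, -0.0004)

-0.0004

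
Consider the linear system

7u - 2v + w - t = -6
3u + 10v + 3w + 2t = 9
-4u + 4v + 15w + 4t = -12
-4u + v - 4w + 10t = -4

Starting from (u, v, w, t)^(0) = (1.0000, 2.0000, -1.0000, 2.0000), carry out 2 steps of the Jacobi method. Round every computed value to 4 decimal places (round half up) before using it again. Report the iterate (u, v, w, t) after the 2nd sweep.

(-0.5714, 1.4571, -0.7352, -1.0328)

Iteration 1:
  u = (-6 - (-2)·2.0000 - (1)·-1.0000 - (-1)·2.0000) / (7) = 0.1429
  v = (9 - (3)·1.0000 - (3)·-1.0000 - (2)·2.0000) / (10) = 0.5000
  w = (-12 - (-4)·1.0000 - (4)·2.0000 - (4)·2.0000) / (15) = -1.6000
  t = (-4 - (-4)·1.0000 - (1)·2.0000 - (-4)·-1.0000) / (10) = -0.6000
Iteration 2:
  u = (-6 - (-2)·0.5000 - (1)·-1.6000 - (-1)·-0.6000) / (7) = -0.5714
  v = (9 - (3)·0.1429 - (3)·-1.6000 - (2)·-0.6000) / (10) = 1.4571
  w = (-12 - (-4)·0.1429 - (4)·0.5000 - (4)·-0.6000) / (15) = -0.7352
  t = (-4 - (-4)·0.1429 - (1)·0.5000 - (-4)·-1.6000) / (10) = -1.0328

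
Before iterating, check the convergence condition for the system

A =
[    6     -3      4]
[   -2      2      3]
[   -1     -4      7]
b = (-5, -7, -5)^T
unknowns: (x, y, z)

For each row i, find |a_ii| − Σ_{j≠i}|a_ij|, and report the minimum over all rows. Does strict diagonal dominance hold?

-3

row 1: |6| − (3+4) = -1
row 2: |2| − (2+3) = -3
row 3: |7| − (1+4) = 2
minimum over rows = -3 → not strictly diagonally dominant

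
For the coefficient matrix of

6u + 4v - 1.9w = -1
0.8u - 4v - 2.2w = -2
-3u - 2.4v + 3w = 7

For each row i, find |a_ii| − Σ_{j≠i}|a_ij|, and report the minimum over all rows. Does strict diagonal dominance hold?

row 1: |6| − (4+1.9) = 0.1
row 2: |-4| − (0.8+2.2) = 1
row 3: |3| − (3+2.4) = -2.4
minimum over rows = -2.4 → not strictly diagonally dominant

-2.4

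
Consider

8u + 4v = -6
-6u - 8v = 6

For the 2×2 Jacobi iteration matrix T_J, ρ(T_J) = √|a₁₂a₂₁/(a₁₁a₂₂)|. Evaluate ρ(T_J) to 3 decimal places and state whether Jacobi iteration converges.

a₁₂a₂₁/(a₁₁a₂₂) = (4)·(-6) / ((8)·(-8)) = 0.375000
ρ = √|0.375000| = √0.375000 = 0.612
ρ < 1, so Jacobi converges

0.612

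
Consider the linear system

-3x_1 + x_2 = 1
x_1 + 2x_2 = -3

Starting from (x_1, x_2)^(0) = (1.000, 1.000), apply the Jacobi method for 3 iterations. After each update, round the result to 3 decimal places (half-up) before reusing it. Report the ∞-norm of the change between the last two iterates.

0.500

Iteration 1:
  x_1 = (1 - (1)·1.000) / (-3) = 0.000
  x_2 = (-3 - (1)·1.000) / (2) = -2.000
Iteration 2:
  x_1 = (1 - (1)·-2.000) / (-3) = -1.000
  x_2 = (-3 - (1)·0.000) / (2) = -1.500
Iteration 3:
  x_1 = (1 - (1)·-1.500) / (-3) = -0.833
  x_2 = (-3 - (1)·-1.000) / (2) = -1.000
Change: (0.167, 0.500) → max |·| = 0.500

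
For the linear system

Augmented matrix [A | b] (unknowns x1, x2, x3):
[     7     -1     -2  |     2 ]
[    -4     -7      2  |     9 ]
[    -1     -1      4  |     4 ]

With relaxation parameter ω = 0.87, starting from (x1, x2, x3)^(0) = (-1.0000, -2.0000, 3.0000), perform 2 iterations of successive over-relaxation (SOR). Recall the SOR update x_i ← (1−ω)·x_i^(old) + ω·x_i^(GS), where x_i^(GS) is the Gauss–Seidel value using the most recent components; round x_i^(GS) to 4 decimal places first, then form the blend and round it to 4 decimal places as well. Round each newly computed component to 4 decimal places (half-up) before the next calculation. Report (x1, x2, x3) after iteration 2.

(0.5076, -1.1973, 0.8747)

Iteration 1:
  x1: GS value = (2 - (-1)·-2.0000 - (-2)·3.0000) / (7) = 0.8571;  x1 ← (1−ω)·-1.0000 + ω·0.8571 = 0.6157
  x2: GS value = (9 - (-4)·0.6157 - (2)·3.0000) / (-7) = -0.7804;  x2 ← (1−ω)·-2.0000 + ω·-0.7804 = -0.9389
  x3: GS value = (4 - (-1)·0.6157 - (-1)·-0.9389) / (4) = 0.9192;  x3 ← (1−ω)·3.0000 + ω·0.9192 = 1.1897
Iteration 2:
  x1: GS value = (2 - (-1)·-0.9389 - (-2)·1.1897) / (7) = 0.4915;  x1 ← (1−ω)·0.6157 + ω·0.4915 = 0.5076
  x2: GS value = (9 - (-4)·0.5076 - (2)·1.1897) / (-7) = -1.2359;  x2 ← (1−ω)·-0.9389 + ω·-1.2359 = -1.1973
  x3: GS value = (4 - (-1)·0.5076 - (-1)·-1.1973) / (4) = 0.8276;  x3 ← (1−ω)·1.1897 + ω·0.8276 = 0.8747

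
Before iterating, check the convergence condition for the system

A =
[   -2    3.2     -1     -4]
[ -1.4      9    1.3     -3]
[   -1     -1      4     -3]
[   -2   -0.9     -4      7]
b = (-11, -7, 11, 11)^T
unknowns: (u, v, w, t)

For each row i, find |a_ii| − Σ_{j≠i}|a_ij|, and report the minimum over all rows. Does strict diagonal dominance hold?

-6.2

row 1: |-2| − (3.2+1+4) = -6.2
row 2: |9| − (1.4+1.3+3) = 3.3
row 3: |4| − (1+1+3) = -1
row 4: |7| − (2+0.9+4) = 0.1
minimum over rows = -6.2 → not strictly diagonally dominant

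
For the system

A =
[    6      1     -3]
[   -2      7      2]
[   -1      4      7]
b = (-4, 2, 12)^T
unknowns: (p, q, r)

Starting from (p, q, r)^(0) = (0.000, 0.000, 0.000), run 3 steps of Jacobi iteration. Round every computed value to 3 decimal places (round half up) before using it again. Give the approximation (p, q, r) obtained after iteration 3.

Iteration 1:
  p = (-4 - (1)·0.000 - (-3)·0.000) / (6) = -0.667
  q = (2 - (-2)·0.000 - (2)·0.000) / (7) = 0.286
  r = (12 - (-1)·0.000 - (4)·0.000) / (7) = 1.714
Iteration 2:
  p = (-4 - (1)·0.286 - (-3)·1.714) / (6) = 0.143
  q = (2 - (-2)·-0.667 - (2)·1.714) / (7) = -0.395
  r = (12 - (-1)·-0.667 - (4)·0.286) / (7) = 1.456
Iteration 3:
  p = (-4 - (1)·-0.395 - (-3)·1.456) / (6) = 0.127
  q = (2 - (-2)·0.143 - (2)·1.456) / (7) = -0.089
  r = (12 - (-1)·0.143 - (4)·-0.395) / (7) = 1.960

(0.127, -0.089, 1.960)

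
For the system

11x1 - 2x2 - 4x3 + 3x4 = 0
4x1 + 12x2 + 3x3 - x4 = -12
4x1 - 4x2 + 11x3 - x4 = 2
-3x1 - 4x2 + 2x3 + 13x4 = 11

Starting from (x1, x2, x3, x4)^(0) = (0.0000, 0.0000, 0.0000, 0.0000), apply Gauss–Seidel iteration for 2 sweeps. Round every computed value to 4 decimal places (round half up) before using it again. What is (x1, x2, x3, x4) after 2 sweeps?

(-0.4024, -0.7732, 0.0985, 0.5002)

Iteration 1:
  x1 = (0 - (-2)·0.0000 - (-4)·0.0000 - (3)·0.0000) / (11) = 0.0000
  x2 = (-12 - (4)·0.0000 - (3)·0.0000 - (-1)·0.0000) / (12) = -1.0000
  x3 = (2 - (4)·0.0000 - (-4)·-1.0000 - (-1)·0.0000) / (11) = -0.1818
  x4 = (11 - (-3)·0.0000 - (-4)·-1.0000 - (2)·-0.1818) / (13) = 0.5664
Iteration 2:
  x1 = (0 - (-2)·-1.0000 - (-4)·-0.1818 - (3)·0.5664) / (11) = -0.4024
  x2 = (-12 - (4)·-0.4024 - (3)·-0.1818 - (-1)·0.5664) / (12) = -0.7732
  x3 = (2 - (4)·-0.4024 - (-4)·-0.7732 - (-1)·0.5664) / (11) = 0.0985
  x4 = (11 - (-3)·-0.4024 - (-4)·-0.7732 - (2)·0.0985) / (13) = 0.5002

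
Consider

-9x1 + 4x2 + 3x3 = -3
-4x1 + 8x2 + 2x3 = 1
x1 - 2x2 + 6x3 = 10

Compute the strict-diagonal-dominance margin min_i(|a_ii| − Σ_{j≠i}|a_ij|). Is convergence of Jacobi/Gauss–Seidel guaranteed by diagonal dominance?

row 1: |-9| − (4+3) = 2
row 2: |8| − (4+2) = 2
row 3: |6| − (1+2) = 3
minimum over rows = 2 → strictly diagonally dominant (convergence guaranteed)

2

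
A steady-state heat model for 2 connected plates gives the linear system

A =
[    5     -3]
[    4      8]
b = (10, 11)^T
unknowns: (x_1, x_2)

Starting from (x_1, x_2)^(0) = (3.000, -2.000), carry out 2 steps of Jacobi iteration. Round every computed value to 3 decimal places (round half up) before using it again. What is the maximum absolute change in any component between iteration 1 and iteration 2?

Iteration 1:
  x_1 = (10 - (-3)·-2.000) / (5) = 0.800
  x_2 = (11 - (4)·3.000) / (8) = -0.125
Iteration 2:
  x_1 = (10 - (-3)·-0.125) / (5) = 1.925
  x_2 = (11 - (4)·0.800) / (8) = 0.975
Change: (1.125, 1.100) → max |·| = 1.125

1.125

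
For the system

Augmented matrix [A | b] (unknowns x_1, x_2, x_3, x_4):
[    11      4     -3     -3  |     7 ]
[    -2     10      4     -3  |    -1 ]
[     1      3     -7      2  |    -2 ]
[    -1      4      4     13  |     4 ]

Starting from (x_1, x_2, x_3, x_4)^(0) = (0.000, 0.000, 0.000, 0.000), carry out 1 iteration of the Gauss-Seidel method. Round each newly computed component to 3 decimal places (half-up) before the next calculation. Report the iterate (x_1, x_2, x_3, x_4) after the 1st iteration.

Iteration 1:
  x_1 = (7 - (4)·0.000 - (-3)·0.000 - (-3)·0.000) / (11) = 0.636
  x_2 = (-1 - (-2)·0.636 - (4)·0.000 - (-3)·0.000) / (10) = 0.027
  x_3 = (-2 - (1)·0.636 - (3)·0.027 - (2)·0.000) / (-7) = 0.388
  x_4 = (4 - (-1)·0.636 - (4)·0.027 - (4)·0.388) / (13) = 0.229

(0.636, 0.027, 0.388, 0.229)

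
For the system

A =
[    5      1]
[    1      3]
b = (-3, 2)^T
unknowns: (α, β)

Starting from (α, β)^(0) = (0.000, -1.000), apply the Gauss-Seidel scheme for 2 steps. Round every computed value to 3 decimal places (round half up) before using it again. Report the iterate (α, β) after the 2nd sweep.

Iteration 1:
  α = (-3 - (1)·-1.000) / (5) = -0.400
  β = (2 - (1)·-0.400) / (3) = 0.800
Iteration 2:
  α = (-3 - (1)·0.800) / (5) = -0.760
  β = (2 - (1)·-0.760) / (3) = 0.920

(-0.760, 0.920)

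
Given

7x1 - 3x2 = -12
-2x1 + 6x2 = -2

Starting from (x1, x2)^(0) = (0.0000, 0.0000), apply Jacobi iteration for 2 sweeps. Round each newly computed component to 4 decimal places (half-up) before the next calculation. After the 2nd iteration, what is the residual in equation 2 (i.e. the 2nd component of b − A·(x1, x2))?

Iteration 1:
  x1 = (-12 - (-3)·0.0000) / (7) = -1.7143
  x2 = (-2 - (-2)·0.0000) / (6) = -0.3333
Iteration 2:
  x1 = (-12 - (-3)·-0.3333) / (7) = -1.8571
  x2 = (-2 - (-2)·-1.7143) / (6) = -0.9048
Residual b − A·x = (-1.7147, -0.2854)

-0.2854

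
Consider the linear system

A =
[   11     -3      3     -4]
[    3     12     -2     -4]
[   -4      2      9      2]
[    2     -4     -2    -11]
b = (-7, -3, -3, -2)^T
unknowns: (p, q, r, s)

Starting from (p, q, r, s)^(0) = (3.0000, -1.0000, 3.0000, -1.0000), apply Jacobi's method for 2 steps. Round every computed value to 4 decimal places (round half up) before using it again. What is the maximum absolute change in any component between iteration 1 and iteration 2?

2.6431

Iteration 1:
  p = (-7 - (-3)·-1.0000 - (3)·3.0000 - (-4)·-1.0000) / (11) = -2.0909
  q = (-3 - (3)·3.0000 - (-2)·3.0000 - (-4)·-1.0000) / (12) = -0.8333
  r = (-3 - (-4)·3.0000 - (2)·-1.0000 - (2)·-1.0000) / (9) = 1.4444
  s = (-2 - (2)·3.0000 - (-4)·-1.0000 - (-2)·3.0000) / (-11) = 0.5455
Iteration 2:
  p = (-7 - (-3)·-0.8333 - (3)·1.4444 - (-4)·0.5455) / (11) = -1.0592
  q = (-3 - (3)·-2.0909 - (-2)·1.4444 - (-4)·0.5455) / (12) = 0.6953
  r = (-3 - (-4)·-2.0909 - (2)·-0.8333 - (2)·0.5455) / (9) = -1.1987
  s = (-2 - (2)·-2.0909 - (-4)·-0.8333 - (-2)·1.4444) / (-11) = -0.1579
Change: (1.0317, 1.5286, -2.6431, -0.7034) → max |·| = 2.6431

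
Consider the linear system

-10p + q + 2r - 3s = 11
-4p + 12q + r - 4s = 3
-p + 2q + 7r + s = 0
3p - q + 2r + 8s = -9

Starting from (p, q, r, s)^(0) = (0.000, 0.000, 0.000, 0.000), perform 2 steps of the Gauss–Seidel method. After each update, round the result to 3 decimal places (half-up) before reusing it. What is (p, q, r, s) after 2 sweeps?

Iteration 1:
  p = (11 - (1)·0.000 - (2)·0.000 - (-3)·0.000) / (-10) = -1.100
  q = (3 - (-4)·-1.100 - (1)·0.000 - (-4)·0.000) / (12) = -0.117
  r = (0 - (-1)·-1.100 - (2)·-0.117 - (1)·0.000) / (7) = -0.124
  s = (-9 - (3)·-1.100 - (-1)·-0.117 - (2)·-0.124) / (8) = -0.696
Iteration 2:
  p = (11 - (1)·-0.117 - (2)·-0.124 - (-3)·-0.696) / (-10) = -0.928
  q = (3 - (-4)·-0.928 - (1)·-0.124 - (-4)·-0.696) / (12) = -0.281
  r = (0 - (-1)·-0.928 - (2)·-0.281 - (1)·-0.696) / (7) = 0.047
  s = (-9 - (3)·-0.928 - (-1)·-0.281 - (2)·0.047) / (8) = -0.824

(-0.928, -0.281, 0.047, -0.824)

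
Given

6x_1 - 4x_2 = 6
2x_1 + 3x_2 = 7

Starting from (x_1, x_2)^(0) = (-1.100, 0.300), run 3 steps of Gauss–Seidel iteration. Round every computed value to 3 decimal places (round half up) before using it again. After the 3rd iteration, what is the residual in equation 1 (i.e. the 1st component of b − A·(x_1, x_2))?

0.974

Iteration 1:
  x_1 = (6 - (-4)·0.300) / (6) = 1.200
  x_2 = (7 - (2)·1.200) / (3) = 1.533
Iteration 2:
  x_1 = (6 - (-4)·1.533) / (6) = 2.022
  x_2 = (7 - (2)·2.022) / (3) = 0.985
Iteration 3:
  x_1 = (6 - (-4)·0.985) / (6) = 1.657
  x_2 = (7 - (2)·1.657) / (3) = 1.229
Residual b − A·x = (0.974, -0.001)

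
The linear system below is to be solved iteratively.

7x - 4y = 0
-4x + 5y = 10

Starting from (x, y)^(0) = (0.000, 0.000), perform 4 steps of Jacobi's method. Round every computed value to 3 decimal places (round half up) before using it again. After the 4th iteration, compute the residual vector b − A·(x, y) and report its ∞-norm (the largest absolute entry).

Iteration 1:
  x = (0 - (-4)·0.000) / (7) = 0.000
  y = (10 - (-4)·0.000) / (5) = 2.000
Iteration 2:
  x = (0 - (-4)·2.000) / (7) = 1.143
  y = (10 - (-4)·0.000) / (5) = 2.000
Iteration 3:
  x = (0 - (-4)·2.000) / (7) = 1.143
  y = (10 - (-4)·1.143) / (5) = 2.914
Iteration 4:
  x = (0 - (-4)·2.914) / (7) = 1.665
  y = (10 - (-4)·1.143) / (5) = 2.914
Residual b − A·x = (0.001, 2.090); ∞-norm = 2.090

2.090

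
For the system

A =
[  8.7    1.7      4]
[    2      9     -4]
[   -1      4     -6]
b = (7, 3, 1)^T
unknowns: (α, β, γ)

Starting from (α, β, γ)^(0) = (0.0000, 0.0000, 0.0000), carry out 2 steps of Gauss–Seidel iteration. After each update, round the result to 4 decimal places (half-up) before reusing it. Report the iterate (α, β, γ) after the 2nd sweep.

(0.8654, 0.0531, -0.2755)

Iteration 1:
  α = (7 - (1.7)·0.0000 - (4)·0.0000) / (8.7) = 0.8046
  β = (3 - (2)·0.8046 - (-4)·0.0000) / (9) = 0.1545
  γ = (1 - (-1)·0.8046 - (4)·0.1545) / (-6) = -0.1978
Iteration 2:
  α = (7 - (1.7)·0.1545 - (4)·-0.1978) / (8.7) = 0.8654
  β = (3 - (2)·0.8654 - (-4)·-0.1978) / (9) = 0.0531
  γ = (1 - (-1)·0.8654 - (4)·0.0531) / (-6) = -0.2755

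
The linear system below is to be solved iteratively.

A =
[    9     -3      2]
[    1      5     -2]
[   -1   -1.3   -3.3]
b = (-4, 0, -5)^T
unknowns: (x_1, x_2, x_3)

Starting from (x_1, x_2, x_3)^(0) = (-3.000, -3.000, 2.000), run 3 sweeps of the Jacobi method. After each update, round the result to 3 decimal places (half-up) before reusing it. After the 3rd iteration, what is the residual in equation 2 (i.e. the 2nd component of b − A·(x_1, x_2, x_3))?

-1.603

Iteration 1:
  x_1 = (-4 - (-3)·-3.000 - (2)·2.000) / (9) = -1.889
  x_2 = (0 - (1)·-3.000 - (-2)·2.000) / (5) = 1.400
  x_3 = (-5 - (-1)·-3.000 - (-1.3)·-3.000) / (-3.3) = 3.606
Iteration 2:
  x_1 = (-4 - (-3)·1.400 - (2)·3.606) / (9) = -0.779
  x_2 = (0 - (1)·-1.889 - (-2)·3.606) / (5) = 1.820
  x_3 = (-5 - (-1)·-1.889 - (-1.3)·1.400) / (-3.3) = 1.536
Iteration 3:
  x_1 = (-4 - (-3)·1.820 - (2)·1.536) / (9) = -0.179
  x_2 = (0 - (1)·-0.779 - (-2)·1.536) / (5) = 0.770
  x_3 = (-5 - (-1)·-0.779 - (-1.3)·1.820) / (-3.3) = 1.034
Residual b − A·x = (-2.147, -1.603, -0.766)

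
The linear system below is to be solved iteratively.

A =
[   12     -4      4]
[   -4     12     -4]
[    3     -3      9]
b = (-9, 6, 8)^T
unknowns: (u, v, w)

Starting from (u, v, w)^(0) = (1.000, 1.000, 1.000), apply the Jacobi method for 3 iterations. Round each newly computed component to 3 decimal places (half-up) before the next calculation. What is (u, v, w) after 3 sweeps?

(-1.077, 0.790, 1.290)

Iteration 1:
  u = (-9 - (-4)·1.000 - (4)·1.000) / (12) = -0.750
  v = (6 - (-4)·1.000 - (-4)·1.000) / (12) = 1.167
  w = (8 - (3)·1.000 - (-3)·1.000) / (9) = 0.889
Iteration 2:
  u = (-9 - (-4)·1.167 - (4)·0.889) / (12) = -0.657
  v = (6 - (-4)·-0.750 - (-4)·0.889) / (12) = 0.546
  w = (8 - (3)·-0.750 - (-3)·1.167) / (9) = 1.528
Iteration 3:
  u = (-9 - (-4)·0.546 - (4)·1.528) / (12) = -1.077
  v = (6 - (-4)·-0.657 - (-4)·1.528) / (12) = 0.790
  w = (8 - (3)·-0.657 - (-3)·0.546) / (9) = 1.290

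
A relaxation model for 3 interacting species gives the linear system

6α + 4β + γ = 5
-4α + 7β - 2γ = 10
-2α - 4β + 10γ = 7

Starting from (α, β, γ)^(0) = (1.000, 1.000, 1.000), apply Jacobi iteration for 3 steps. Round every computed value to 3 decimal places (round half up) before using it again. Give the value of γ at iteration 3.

Iteration 1:
  α = (5 - (4)·1.000 - (1)·1.000) / (6) = 0.000
  β = (10 - (-4)·1.000 - (-2)·1.000) / (7) = 2.286
  γ = (7 - (-2)·1.000 - (-4)·1.000) / (10) = 1.300
Iteration 2:
  α = (5 - (4)·2.286 - (1)·1.300) / (6) = -0.907
  β = (10 - (-4)·0.000 - (-2)·1.300) / (7) = 1.800
  γ = (7 - (-2)·0.000 - (-4)·2.286) / (10) = 1.614
Iteration 3:
  α = (5 - (4)·1.800 - (1)·1.614) / (6) = -0.636
  β = (10 - (-4)·-0.907 - (-2)·1.614) / (7) = 1.371
  γ = (7 - (-2)·-0.907 - (-4)·1.800) / (10) = 1.239

1.239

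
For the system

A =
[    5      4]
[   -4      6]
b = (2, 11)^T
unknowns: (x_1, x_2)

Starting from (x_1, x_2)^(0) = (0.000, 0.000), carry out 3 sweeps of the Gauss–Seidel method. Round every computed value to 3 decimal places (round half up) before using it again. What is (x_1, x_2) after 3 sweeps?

(-0.384, 1.577)

Iteration 1:
  x_1 = (2 - (4)·0.000) / (5) = 0.400
  x_2 = (11 - (-4)·0.400) / (6) = 2.100
Iteration 2:
  x_1 = (2 - (4)·2.100) / (5) = -1.280
  x_2 = (11 - (-4)·-1.280) / (6) = 0.980
Iteration 3:
  x_1 = (2 - (4)·0.980) / (5) = -0.384
  x_2 = (11 - (-4)·-0.384) / (6) = 1.577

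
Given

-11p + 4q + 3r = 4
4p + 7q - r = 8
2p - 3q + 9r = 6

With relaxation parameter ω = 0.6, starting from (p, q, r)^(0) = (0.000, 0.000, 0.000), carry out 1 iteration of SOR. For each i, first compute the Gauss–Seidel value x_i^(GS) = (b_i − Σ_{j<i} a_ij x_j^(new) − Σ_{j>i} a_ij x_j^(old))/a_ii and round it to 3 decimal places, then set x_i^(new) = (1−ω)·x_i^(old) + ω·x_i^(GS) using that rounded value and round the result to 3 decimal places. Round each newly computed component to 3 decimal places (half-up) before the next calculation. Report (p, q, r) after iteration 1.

Iteration 1:
  p: GS value = (4 - (4)·0.000 - (3)·0.000) / (-11) = -0.364;  p ← (1−ω)·0.000 + ω·-0.364 = -0.218
  q: GS value = (8 - (4)·-0.218 - (-1)·0.000) / (7) = 1.267;  q ← (1−ω)·0.000 + ω·1.267 = 0.760
  r: GS value = (6 - (2)·-0.218 - (-3)·0.760) / (9) = 0.968;  r ← (1−ω)·0.000 + ω·0.968 = 0.581

(-0.218, 0.760, 0.581)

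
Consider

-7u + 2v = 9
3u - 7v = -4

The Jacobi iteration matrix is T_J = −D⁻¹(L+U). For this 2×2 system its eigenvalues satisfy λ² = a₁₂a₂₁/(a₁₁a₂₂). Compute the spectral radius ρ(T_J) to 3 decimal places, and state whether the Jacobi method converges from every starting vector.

0.350

a₁₂a₂₁/(a₁₁a₂₂) = (2)·(3) / ((-7)·(-7)) = 0.122449
ρ = √|0.122449| = √0.122449 = 0.350
ρ < 1, so Jacobi converges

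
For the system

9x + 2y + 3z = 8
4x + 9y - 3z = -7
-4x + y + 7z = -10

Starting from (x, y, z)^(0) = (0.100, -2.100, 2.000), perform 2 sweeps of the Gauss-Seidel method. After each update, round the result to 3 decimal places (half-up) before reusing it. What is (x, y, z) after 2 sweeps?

Iteration 1:
  x = (8 - (2)·-2.100 - (3)·2.000) / (9) = 0.689
  y = (-7 - (4)·0.689 - (-3)·2.000) / (9) = -0.417
  z = (-10 - (-4)·0.689 - (1)·-0.417) / (7) = -0.975
Iteration 2:
  x = (8 - (2)·-0.417 - (3)·-0.975) / (9) = 1.307
  y = (-7 - (4)·1.307 - (-3)·-0.975) / (9) = -1.684
  z = (-10 - (-4)·1.307 - (1)·-1.684) / (7) = -0.441

(1.307, -1.684, -0.441)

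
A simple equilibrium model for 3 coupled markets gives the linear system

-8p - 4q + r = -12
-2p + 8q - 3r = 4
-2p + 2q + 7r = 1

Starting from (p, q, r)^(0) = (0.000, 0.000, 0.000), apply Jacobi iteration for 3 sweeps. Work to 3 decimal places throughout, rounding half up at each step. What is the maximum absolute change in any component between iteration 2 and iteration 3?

0.189

Iteration 1:
  p = (-12 - (-4)·0.000 - (1)·0.000) / (-8) = 1.500
  q = (4 - (-2)·0.000 - (-3)·0.000) / (8) = 0.500
  r = (1 - (-2)·0.000 - (2)·0.000) / (7) = 0.143
Iteration 2:
  p = (-12 - (-4)·0.500 - (1)·0.143) / (-8) = 1.268
  q = (4 - (-2)·1.500 - (-3)·0.143) / (8) = 0.929
  r = (1 - (-2)·1.500 - (2)·0.500) / (7) = 0.429
Iteration 3:
  p = (-12 - (-4)·0.929 - (1)·0.429) / (-8) = 1.089
  q = (4 - (-2)·1.268 - (-3)·0.429) / (8) = 0.978
  r = (1 - (-2)·1.268 - (2)·0.929) / (7) = 0.240
Change: (-0.179, 0.049, -0.189) → max |·| = 0.189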